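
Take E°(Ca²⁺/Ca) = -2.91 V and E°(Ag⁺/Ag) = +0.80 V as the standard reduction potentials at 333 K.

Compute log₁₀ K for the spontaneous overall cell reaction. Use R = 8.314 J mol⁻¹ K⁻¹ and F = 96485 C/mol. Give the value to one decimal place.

112.3

Cathode: Ag⁺/Ag; anode: Ca²⁺/Ca. E°cell = (+0.80) − (-2.91) = +3.71 V, with n = 2.
ΔG° = −nFE° = −RT ln K, so ln K = nFE°/(RT) = (2)(96485)(+3.71) / ((8.314)(333)) = 258.589.
log₁₀ K = 258.589 / ln 10 = 112.3.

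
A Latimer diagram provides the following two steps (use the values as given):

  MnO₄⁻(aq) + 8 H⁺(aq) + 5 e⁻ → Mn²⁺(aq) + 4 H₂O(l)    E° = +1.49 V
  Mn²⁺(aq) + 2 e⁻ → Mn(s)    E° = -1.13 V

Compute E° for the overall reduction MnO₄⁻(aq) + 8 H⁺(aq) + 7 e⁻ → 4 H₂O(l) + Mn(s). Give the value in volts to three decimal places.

Since ΔG° = −nFE° is additive over sequential reductions, n₃E°₃ = n₁E°₁ + n₂E°₂.
E°₃ = (5×+1.49 + 2×-1.13) / 7 = (+5.190) / 7 = +0.741 V.
Simply averaging or adding the two E° values would be wrong; the electron-weighted sum is required.

+0.741 V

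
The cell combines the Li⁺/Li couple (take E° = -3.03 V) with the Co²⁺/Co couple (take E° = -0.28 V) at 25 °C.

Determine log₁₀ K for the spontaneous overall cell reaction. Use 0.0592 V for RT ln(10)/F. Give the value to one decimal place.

92.9

Cathode: Co²⁺/Co; anode: Li⁺/Li. E°cell = +2.75 V, n = 2.
log K = nE°cell / 0.0592 = (2)(+2.75) / 0.0592 = 92.9.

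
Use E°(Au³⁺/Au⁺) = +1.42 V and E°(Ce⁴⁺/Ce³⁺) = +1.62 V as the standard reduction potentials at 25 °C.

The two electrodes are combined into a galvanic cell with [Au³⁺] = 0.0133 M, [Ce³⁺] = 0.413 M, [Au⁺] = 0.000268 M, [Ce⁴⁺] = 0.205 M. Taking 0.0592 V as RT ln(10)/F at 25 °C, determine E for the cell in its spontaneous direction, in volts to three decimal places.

+0.132 V

Ce⁴⁺/Ce³⁺ is the cathode (higher E°), Au³⁺/Au⁺ the anode: E°cell = +1.62 − (+1.42) = +0.20 V, n = 2.
Overall: 2 Ce⁴⁺(aq) + Au⁺(aq) → 2 Ce³⁺(aq) + Au³⁺(aq)
Q = [Ce³⁺]^2·[Au³⁺] / ([Ce⁴⁺]^2·[Au⁺]); log Q = 2.304.
E = E° − (0.0592/n) log Q = +0.20 − (0.0592/2)(2.304) = +0.132 V.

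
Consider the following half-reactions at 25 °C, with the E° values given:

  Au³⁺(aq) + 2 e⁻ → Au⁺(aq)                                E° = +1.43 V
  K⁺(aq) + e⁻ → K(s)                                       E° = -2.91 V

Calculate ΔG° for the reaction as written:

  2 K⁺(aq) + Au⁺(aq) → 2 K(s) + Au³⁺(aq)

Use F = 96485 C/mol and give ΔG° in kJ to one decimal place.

As written, K⁺/K is reduced (cathode) and Au³⁺/Au⁺ is oxidised (anode), so E°cell = (-2.91) − (+1.43) = -4.34 V.
Balancing electrons gives n = 2.
ΔG° = −nFE° = −(2)(96485)(-4.34) = 837,490 J = +837.5 kJ.

+837.5 kJ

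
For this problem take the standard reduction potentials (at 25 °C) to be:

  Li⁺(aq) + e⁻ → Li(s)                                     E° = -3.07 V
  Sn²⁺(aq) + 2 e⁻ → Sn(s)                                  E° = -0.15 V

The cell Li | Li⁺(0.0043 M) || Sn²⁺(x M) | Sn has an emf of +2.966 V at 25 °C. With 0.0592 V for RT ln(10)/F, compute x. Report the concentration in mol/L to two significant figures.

0.00066 M

Sn²⁺/Sn is the cathode, Li⁺/Li the anode: E°cell = +2.92 V, n = 2.
Overall reaction: Sn²⁺(aq) + 2 Li(s) → Sn(s) + 2 Li⁺(aq); Q = [Li⁺]^2/[Sn²⁺]^1.
From E = E° − (0.0592/n) log Q: log Q = (E° − E)·n/0.0592 = (+2.92 − (+2.966))·2/0.0592 = -1.5541.
So 1·log[Sn²⁺] = 2·log(0.0043) − log Q = -4.7331 − (-1.5541) = -3.1790; [Sn²⁺] = 10^(-3.1790) ≈ 0.00066 M.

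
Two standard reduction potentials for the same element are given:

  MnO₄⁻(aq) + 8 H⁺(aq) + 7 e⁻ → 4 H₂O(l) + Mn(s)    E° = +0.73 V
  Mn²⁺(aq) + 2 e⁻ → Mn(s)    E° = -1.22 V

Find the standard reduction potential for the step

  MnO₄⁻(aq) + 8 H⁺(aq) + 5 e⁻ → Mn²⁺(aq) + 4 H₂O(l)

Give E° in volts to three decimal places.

+1.510 V

Sequential free energies add, so n₃E°₃ = n₁E°₁ + n₂E°₂.
With n₃ = 7, and the known step contributing 2×(-1.22) V, the unknown satisfies 5·E° = 7×(+0.73) − 2×(-1.22) = +7.550.
E° = +7.550 / 5 = +1.510 V.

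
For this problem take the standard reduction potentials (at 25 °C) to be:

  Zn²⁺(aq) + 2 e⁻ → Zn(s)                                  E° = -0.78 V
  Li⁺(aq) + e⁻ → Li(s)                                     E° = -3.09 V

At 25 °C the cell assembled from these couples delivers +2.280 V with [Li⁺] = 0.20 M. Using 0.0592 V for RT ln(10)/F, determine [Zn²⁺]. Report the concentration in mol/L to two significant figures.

0.0039 M

Zn²⁺/Zn is the cathode, Li⁺/Li the anode: E°cell = +2.31 V, n = 2.
Overall reaction: Zn²⁺(aq) + 2 Li(s) → Zn(s) + 2 Li⁺(aq); Q = [Li⁺]^2/[Zn²⁺]^1.
From E = E° − (0.0592/n) log Q: log Q = (E° − E)·n/0.0592 = (+2.31 − (+2.280))·2/0.0592 = 1.0135.
So 1·log[Zn²⁺] = 2·log(0.2) − log Q = -1.3979 − (1.0135) = -2.4114; [Zn²⁺] = 10^(-2.4114) ≈ 0.0039 M.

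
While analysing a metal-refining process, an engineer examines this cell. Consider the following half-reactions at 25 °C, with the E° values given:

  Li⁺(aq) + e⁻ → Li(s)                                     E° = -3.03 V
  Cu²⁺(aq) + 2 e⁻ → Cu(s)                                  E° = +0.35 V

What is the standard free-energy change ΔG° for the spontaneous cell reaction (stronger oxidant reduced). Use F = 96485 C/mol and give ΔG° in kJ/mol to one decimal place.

Cu²⁺/Cu (E° = +0.35 V) is the cathode; Li⁺/Li (E° = -3.03 V) is the anode, so E°cell = +3.38 V.
Balancing electrons gives n = 2 (lcm of 2 and 1).
ΔG° = −nFE° = −(2)(96485)(+3.38) = -652,239 J = -652.2 kJ/mol.

-652.2 kJ/mol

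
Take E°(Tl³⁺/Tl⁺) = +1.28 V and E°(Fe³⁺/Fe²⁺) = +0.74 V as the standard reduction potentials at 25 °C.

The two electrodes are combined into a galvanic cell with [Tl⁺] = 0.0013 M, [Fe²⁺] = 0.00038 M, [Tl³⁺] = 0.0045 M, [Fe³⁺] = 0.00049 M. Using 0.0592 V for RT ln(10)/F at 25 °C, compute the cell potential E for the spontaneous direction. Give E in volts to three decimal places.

+0.549 V

Tl³⁺/Tl⁺ is the cathode (higher E°), Fe³⁺/Fe²⁺ the anode: E°cell = +1.28 − (+0.74) = +0.54 V, n = 2.
Overall: Tl³⁺(aq) + 2 Fe²⁺(aq) → Tl⁺(aq) + 2 Fe³⁺(aq)
Q = [Tl⁺]·[Fe³⁺]^2 / ([Tl³⁺]·[Fe²⁺]^2); log Q = -0.318.
E = E° − (0.0592/n) log Q = +0.54 − (0.0592/2)(-0.318) = +0.549 V.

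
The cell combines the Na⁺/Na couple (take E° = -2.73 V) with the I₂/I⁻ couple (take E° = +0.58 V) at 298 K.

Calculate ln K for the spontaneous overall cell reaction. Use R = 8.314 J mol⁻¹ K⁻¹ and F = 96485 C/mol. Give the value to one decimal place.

257.8

Cathode: I₂/I⁻; anode: Na⁺/Na. E°cell = (+0.58) − (-2.73) = +3.31 V, with n = 2.
ΔG° = −nFE° = −RT ln K, so ln K = nFE°/(RT) = (2)(96485)(+3.31) / ((8.314)(298)) = 257.805.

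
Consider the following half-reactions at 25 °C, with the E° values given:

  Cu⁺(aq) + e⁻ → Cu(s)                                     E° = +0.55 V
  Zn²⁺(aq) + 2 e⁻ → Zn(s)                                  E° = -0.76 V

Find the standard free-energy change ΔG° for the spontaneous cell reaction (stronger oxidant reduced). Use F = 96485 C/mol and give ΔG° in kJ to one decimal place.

Cu⁺/Cu (E° = +0.55 V) is the cathode; Zn²⁺/Zn (E° = -0.76 V) is the anode, so E°cell = +1.31 V.
Balancing electrons gives n = 2 (lcm of 1 and 2).
ΔG° = −nFE° = −(2)(96485)(+1.31) = -252,791 J = -252.8 kJ.

-252.8 kJ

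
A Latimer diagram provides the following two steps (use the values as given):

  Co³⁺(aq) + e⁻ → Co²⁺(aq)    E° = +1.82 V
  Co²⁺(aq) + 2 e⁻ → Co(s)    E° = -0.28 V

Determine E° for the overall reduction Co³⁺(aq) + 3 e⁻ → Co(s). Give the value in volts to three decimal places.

Since ΔG° = −nFE° is additive over sequential reductions, n₃E°₃ = n₁E°₁ + n₂E°₂.
E°₃ = (1×+1.82 + 2×-0.28) / 3 = (+1.260) / 3 = +0.420 V.

+0.420 V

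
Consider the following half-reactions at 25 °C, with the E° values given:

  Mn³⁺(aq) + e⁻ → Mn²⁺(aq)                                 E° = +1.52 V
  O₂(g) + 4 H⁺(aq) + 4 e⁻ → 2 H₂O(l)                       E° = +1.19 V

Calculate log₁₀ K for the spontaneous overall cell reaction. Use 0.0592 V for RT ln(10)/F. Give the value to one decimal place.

Cathode: Mn³⁺/Mn²⁺; anode: O₂/H₂O. E°cell = +0.33 V, n = 4.
log K = nE°cell / 0.0592 = (4)(+0.33) / 0.0592 = 22.3.

22.3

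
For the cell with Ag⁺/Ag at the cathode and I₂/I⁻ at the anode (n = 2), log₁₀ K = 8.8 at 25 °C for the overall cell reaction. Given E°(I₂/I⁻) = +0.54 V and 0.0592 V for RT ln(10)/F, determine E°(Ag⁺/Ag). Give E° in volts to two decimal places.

E°cell = (0.0592/n)·log K = (0.0592/2)(8.8) = +0.260 V.
Since Ag⁺/Ag is the cathode and I₂/I⁻ the anode, E°cell = E°(Ag⁺/Ag) − E°(I₂/I⁻).
So E°(Ag⁺/Ag) = E°cell + E°(I₂/I⁻) = +0.260 + (+0.54) = +0.80 V.

+0.80 V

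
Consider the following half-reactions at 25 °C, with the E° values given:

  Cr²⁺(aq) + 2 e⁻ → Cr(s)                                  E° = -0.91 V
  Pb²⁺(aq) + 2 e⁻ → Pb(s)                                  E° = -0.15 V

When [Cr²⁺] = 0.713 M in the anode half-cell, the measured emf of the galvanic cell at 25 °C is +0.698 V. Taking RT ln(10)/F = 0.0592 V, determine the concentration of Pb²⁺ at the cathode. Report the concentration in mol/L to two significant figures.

Pb²⁺/Pb is the cathode, Cr²⁺/Cr the anode: E°cell = +0.76 V, n = 2.
Overall reaction: Pb²⁺(aq) + Cr(s) → Pb(s) + Cr²⁺(aq); Q = [Cr²⁺]^1/[Pb²⁺]^1.
From E = E° − (0.0592/n) log Q: log Q = (E° − E)·n/0.0592 = (+0.76 − (+0.698))·2/0.0592 = 2.0946.
So 1·log[Pb²⁺] = 1·log(0.713) − log Q = -0.1469 − (2.0946) = -2.2415; [Pb²⁺] = 10^(-2.2415) ≈ 0.0057 M.

0.0057 M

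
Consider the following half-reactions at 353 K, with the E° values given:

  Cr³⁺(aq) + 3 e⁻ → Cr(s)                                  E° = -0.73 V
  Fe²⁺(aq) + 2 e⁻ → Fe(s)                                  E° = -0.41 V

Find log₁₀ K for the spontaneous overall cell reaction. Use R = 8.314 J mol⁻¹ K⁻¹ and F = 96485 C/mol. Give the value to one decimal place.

Cathode: Fe²⁺/Fe; anode: Cr³⁺/Cr. E°cell = (-0.41) − (-0.73) = +0.32 V, with n = 6.
ΔG° = −nFE° = −RT ln K, so ln K = nFE°/(RT) = (6)(96485)(+0.32) / ((8.314)(353)) = 63.121.
log₁₀ K = 63.121 / ln 10 = 27.4.

27.4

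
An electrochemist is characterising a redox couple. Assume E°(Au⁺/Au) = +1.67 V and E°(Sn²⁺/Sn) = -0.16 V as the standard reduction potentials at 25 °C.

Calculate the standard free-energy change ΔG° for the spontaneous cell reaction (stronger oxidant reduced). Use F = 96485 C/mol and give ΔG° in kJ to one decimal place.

Au⁺/Au (E° = +1.67 V) is the cathode; Sn²⁺/Sn (E° = -0.16 V) is the anode, so E°cell = +1.83 V.
Balancing electrons gives n = 2 (lcm of 1 and 2).
ΔG° = −nFE° = −(2)(96485)(+1.83) = -353,135 J = -353.1 kJ.

-353.1 kJ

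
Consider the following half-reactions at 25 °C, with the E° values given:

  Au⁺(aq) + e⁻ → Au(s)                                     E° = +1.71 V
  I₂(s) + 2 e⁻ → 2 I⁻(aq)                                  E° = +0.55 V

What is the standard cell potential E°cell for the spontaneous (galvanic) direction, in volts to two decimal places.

The Au⁺/Au couple has the higher reduction potential, so it is the cathode; I₂/I⁻ is oxidised at the anode.
E°cell = E°(cathode) − E°(anode) = (+1.71) − (+0.55) = +1.16 V.

+1.16 V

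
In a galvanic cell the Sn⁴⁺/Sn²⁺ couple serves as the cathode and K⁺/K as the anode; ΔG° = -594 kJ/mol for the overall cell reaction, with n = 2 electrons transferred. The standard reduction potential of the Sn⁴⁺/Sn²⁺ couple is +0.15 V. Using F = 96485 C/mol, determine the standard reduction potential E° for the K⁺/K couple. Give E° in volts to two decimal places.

-2.93 V

E°cell = −ΔG°/(nF) = −(-594×10³)/((2)(96485)) = +3.078 V.
Since Sn⁴⁺/Sn²⁺ is the cathode and K⁺/K the anode, E°cell = E°(Sn⁴⁺/Sn²⁺) − E°(K⁺/K).
So E°(K⁺/K) = E°(Sn⁴⁺/Sn²⁺) − E°cell = (+0.15) − (+3.078) = -2.93 V.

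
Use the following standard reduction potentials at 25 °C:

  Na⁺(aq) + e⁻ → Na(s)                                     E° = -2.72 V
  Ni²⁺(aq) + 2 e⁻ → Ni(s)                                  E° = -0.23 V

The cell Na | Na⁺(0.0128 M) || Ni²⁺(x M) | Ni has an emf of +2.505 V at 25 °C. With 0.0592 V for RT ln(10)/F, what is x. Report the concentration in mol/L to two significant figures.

Ni²⁺/Ni is the cathode, Na⁺/Na the anode: E°cell = +2.49 V, n = 2.
Overall reaction: Ni²⁺(aq) + 2 Na(s) → Ni(s) + 2 Na⁺(aq); Q = [Na⁺]^2/[Ni²⁺]^1.
From E = E° − (0.0592/n) log Q: log Q = (E° − E)·n/0.0592 = (+2.49 − (+2.505))·2/0.0592 = -0.5068.
So 1·log[Ni²⁺] = 2·log(0.0128) − log Q = -3.7856 − (-0.5068) = -3.2788; [Ni²⁺] = 10^(-3.2788) ≈ 0.00053 M.

0.00053 M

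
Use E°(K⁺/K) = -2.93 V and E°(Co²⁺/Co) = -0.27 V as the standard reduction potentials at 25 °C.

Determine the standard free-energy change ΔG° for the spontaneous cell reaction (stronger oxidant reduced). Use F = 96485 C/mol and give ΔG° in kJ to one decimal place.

Co²⁺/Co (E° = -0.27 V) is the cathode; K⁺/K (E° = -2.93 V) is the anode, so E°cell = +2.66 V.
Balancing electrons gives n = 2 (lcm of 2 and 1).
ΔG° = −nFE° = −(2)(96485)(+2.66) = -513,300 J = -513.3 kJ.

-513.3 kJ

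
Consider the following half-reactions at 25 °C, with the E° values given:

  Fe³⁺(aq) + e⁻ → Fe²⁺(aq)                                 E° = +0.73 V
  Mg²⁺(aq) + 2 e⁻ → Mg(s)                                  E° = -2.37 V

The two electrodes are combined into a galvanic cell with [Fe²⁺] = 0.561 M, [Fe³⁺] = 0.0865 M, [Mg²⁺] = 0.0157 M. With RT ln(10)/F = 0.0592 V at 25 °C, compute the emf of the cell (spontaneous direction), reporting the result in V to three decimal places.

Fe³⁺/Fe²⁺ is the cathode (higher E°), Mg²⁺/Mg the anode: E°cell = +0.73 − (-2.37) = +3.10 V, n = 2.
Overall: 2 Fe³⁺(aq) + Mg(s) → 2 Fe²⁺(aq) + Mg²⁺(aq)
Q = [Fe²⁺]^2·[Mg²⁺] / ([Fe³⁺]^2); log Q = -0.180.
E = E° − (0.0592/n) log Q = +3.10 − (0.0592/2)(-0.180) = +3.105 V.

+3.105 V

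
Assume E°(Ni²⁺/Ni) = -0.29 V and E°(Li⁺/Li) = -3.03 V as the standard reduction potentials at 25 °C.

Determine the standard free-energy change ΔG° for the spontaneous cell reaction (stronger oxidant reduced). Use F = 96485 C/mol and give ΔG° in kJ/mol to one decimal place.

-528.7 kJ/mol

Ni²⁺/Ni (E° = -0.29 V) is the cathode; Li⁺/Li (E° = -3.03 V) is the anode, so E°cell = +2.74 V.
Balancing electrons gives n = 2 (lcm of 2 and 1).
ΔG° = −nFE° = −(2)(96485)(+2.74) = -528,738 J = -528.7 kJ/mol.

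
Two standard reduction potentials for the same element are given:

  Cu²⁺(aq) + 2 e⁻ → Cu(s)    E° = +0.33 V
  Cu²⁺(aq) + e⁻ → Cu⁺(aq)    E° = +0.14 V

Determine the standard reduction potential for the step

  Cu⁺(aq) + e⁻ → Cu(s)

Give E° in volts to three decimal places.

+0.520 V

Sequential free energies add, so n₃E°₃ = n₁E°₁ + n₂E°₂.
With n₃ = 2, and the known step contributing 1×(+0.14) V, the unknown satisfies 1·E° = 2×(+0.33) − 1×(+0.14) = +0.520.
E° = +0.520 / 1 = +0.520 V.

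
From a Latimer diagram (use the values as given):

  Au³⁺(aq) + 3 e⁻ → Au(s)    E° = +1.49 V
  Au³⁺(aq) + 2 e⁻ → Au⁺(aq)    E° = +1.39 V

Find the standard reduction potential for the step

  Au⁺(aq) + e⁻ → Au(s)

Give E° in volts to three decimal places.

Sequential free energies add, so n₃E°₃ = n₁E°₁ + n₂E°₂.
With n₃ = 3, and the known step contributing 2×(+1.39) V, the unknown satisfies 1·E° = 3×(+1.49) − 2×(+1.39) = +1.690.
E° = +1.690 / 1 = +1.690 V.

+1.690 V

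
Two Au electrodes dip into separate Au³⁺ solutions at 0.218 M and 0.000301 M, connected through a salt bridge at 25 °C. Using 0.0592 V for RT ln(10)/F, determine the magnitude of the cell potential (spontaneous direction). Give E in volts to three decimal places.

+0.056 V

For a concentration cell E°cell = 0. The 0.218 M side is the cathode (reduction is favoured where [Au³⁺] is higher).
With n = 3, E = −(0.0592/3) log([Au³⁺]ₐₙ/[Au³⁺]꜀ₐₜ) = −(0.0592/3) log(0.000301/0.218) = −(0.0592/3)(-2.860) = +0.056 V.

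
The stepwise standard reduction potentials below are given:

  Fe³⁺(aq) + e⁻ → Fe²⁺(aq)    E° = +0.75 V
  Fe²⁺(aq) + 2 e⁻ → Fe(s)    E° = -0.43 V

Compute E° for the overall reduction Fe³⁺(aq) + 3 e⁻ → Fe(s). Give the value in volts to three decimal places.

Adding the free-energy changes (−nFE°) of the two steps gives −n₃FE°₃ = −n₁FE°₁ − n₂FE°₂.
E°₃ = (1×+0.75 + 2×-0.43) / 3 = (-0.110) / 3 = -0.037 V.
Simply averaging or adding the two E° values would be wrong; the electron-weighted sum is required.

-0.037 V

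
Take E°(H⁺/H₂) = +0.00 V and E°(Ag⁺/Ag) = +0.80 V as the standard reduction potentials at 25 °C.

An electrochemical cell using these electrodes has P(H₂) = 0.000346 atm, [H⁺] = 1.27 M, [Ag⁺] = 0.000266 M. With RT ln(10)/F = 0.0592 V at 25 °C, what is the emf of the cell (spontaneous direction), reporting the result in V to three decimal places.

+0.480 V

Ag⁺/Ag is the cathode (higher E°), H⁺/H₂ the anode: E°cell = +0.80 − (+0.00) = +0.80 V, n = 2.
Overall: 2 Ag⁺(aq) + H₂(g) → 2 Ag(s) + 2 H⁺(aq)
Q = [H⁺]^2 / ([Ag⁺]^2·P(H₂)); log Q = 10.819.
E = E° − (0.0592/n) log Q = +0.80 − (0.0592/2)(10.819) = +0.480 V.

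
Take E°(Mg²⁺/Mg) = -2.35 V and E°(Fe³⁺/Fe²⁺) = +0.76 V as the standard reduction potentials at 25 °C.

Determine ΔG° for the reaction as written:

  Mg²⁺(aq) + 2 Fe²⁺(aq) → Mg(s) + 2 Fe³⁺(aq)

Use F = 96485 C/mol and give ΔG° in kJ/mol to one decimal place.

As written, Mg²⁺/Mg is reduced (cathode) and Fe³⁺/Fe²⁺ is oxidised (anode), so E°cell = (-2.35) − (+0.76) = -3.11 V.
Balancing electrons gives n = 2.
ΔG° = −nFE° = −(2)(96485)(-3.11) = 600,137 J = +600.1 kJ/mol.

+600.1 kJ/mol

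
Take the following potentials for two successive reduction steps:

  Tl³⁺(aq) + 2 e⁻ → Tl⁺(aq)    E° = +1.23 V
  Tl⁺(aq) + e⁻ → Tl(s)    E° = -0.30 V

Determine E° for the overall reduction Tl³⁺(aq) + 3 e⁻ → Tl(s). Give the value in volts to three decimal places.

Adding the free-energy changes (−nFE°) of the two steps gives −n₃FE°₃ = −n₁FE°₁ − n₂FE°₂.
E°₃ = (2×+1.23 + 1×-0.30) / 3 = (+2.160) / 3 = +0.720 V.

+0.720 V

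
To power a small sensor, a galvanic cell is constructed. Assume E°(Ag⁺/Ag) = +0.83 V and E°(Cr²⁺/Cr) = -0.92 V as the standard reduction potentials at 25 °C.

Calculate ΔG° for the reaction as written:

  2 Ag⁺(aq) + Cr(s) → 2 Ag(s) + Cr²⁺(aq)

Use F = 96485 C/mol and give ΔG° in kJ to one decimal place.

-337.7 kJ

As written, Ag⁺/Ag is reduced (cathode) and Cr²⁺/Cr is oxidised (anode), so E°cell = (+0.83) − (-0.92) = +1.75 V.
Balancing electrons gives n = 2.
ΔG° = −nFE° = −(2)(96485)(+1.75) = -337,698 J = -337.7 kJ.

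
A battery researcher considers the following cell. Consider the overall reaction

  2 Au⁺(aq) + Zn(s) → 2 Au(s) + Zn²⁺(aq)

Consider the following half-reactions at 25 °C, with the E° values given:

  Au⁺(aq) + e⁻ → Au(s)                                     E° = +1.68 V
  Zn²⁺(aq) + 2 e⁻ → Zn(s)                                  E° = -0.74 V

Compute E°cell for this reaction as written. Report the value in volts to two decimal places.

+2.42 V

The Au⁺/Au couple has the higher reduction potential, so it is the cathode; Zn²⁺/Zn is oxidised at the anode.
E°cell = E°(cathode) − E°(anode) = (+1.68) − (-0.74) = +2.42 V.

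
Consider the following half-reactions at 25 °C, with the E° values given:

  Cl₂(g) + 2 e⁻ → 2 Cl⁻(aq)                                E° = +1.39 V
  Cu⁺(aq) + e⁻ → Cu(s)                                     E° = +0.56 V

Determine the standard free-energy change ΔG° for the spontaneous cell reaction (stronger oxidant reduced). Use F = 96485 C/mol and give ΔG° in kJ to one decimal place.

-160.2 kJ

Cl₂/Cl⁻ (E° = +1.39 V) is the cathode; Cu⁺/Cu (E° = +0.56 V) is the anode, so E°cell = +0.83 V.
Balancing electrons gives n = 2 (lcm of 2 and 1).
ΔG° = −nFE° = −(2)(96485)(+0.83) = -160,165 J = -160.2 kJ.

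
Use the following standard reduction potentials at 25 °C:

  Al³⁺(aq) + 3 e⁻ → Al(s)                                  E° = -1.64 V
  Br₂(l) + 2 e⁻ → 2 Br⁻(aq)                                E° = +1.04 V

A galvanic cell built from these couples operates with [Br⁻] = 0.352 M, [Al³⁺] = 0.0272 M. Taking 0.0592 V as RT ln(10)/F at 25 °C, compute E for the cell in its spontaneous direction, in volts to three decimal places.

+2.738 V

Br₂/Br⁻ is the cathode (higher E°), Al³⁺/Al the anode: E°cell = +1.04 − (-1.64) = +2.68 V, n = 6.
Overall: 3 Br₂(l) + 2 Al(s) → 6 Br⁻(aq) + 2 Al³⁺(aq)
Q = [Br⁻]^6·[Al³⁺]^2; log Q = -5.852.
E = E° − (0.0592/n) log Q = +2.68 − (0.0592/6)(-5.852) = +2.738 V.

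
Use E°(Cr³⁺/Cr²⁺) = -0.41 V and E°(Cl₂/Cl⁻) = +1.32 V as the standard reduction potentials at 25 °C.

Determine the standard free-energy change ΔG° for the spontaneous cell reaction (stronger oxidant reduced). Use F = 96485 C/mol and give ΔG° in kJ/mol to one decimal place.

-333.8 kJ/mol

Cl₂/Cl⁻ (E° = +1.32 V) is the cathode; Cr³⁺/Cr²⁺ (E° = -0.41 V) is the anode, so E°cell = +1.73 V.
Balancing electrons gives n = 2 (lcm of 2 and 1).
ΔG° = −nFE° = −(2)(96485)(+1.73) = -333,838 J = -333.8 kJ/mol.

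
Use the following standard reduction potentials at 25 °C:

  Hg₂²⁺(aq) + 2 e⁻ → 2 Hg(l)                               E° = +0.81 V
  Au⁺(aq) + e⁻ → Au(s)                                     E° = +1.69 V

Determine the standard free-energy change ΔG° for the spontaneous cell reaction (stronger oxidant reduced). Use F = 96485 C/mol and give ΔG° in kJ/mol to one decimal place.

-169.8 kJ/mol

Au⁺/Au (E° = +1.69 V) is the cathode; Hg₂²⁺/Hg (E° = +0.81 V) is the anode, so E°cell = +0.88 V.
Balancing electrons gives n = 2 (lcm of 1 and 2).
ΔG° = −nFE° = −(2)(96485)(+0.88) = -169,814 J = -169.8 kJ/mol.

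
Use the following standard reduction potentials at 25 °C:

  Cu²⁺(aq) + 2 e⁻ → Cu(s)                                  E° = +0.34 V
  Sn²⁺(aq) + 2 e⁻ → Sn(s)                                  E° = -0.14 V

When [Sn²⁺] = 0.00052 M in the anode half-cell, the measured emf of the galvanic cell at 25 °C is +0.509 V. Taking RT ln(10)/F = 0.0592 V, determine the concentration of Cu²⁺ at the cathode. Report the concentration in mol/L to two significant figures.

Cu²⁺/Cu is the cathode, Sn²⁺/Sn the anode: E°cell = +0.48 V, n = 2.
Overall reaction: Cu²⁺(aq) + Sn(s) → Cu(s) + Sn²⁺(aq); Q = [Sn²⁺]^1/[Cu²⁺]^1.
From E = E° − (0.0592/n) log Q: log Q = (E° − E)·n/0.0592 = (+0.48 − (+0.509))·2/0.0592 = -0.9797.
So 1·log[Cu²⁺] = 1·log(0.00052) − log Q = -3.2840 − (-0.9797) = -2.3043; [Cu²⁺] = 10^(-2.3043) ≈ 0.0050 M.

0.0050 M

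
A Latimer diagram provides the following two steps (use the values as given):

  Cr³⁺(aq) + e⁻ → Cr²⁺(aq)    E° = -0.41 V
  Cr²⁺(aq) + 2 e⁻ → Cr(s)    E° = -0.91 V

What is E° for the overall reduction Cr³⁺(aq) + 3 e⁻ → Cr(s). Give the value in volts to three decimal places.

-0.743 V

Adding the free-energy changes (−nFE°) of the two steps gives −n₃FE°₃ = −n₁FE°₁ − n₂FE°₂.
E°₃ = (1×-0.41 + 2×-0.91) / 3 = (-2.230) / 3 = -0.743 V.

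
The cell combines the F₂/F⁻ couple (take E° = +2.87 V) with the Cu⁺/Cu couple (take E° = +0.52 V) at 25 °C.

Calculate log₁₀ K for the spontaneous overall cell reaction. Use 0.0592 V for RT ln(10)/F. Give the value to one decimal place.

79.4

Cathode: F₂/F⁻; anode: Cu⁺/Cu. E°cell = +2.35 V, n = 2.
log K = nE°cell / 0.0592 = (2)(+2.35) / 0.0592 = 79.4.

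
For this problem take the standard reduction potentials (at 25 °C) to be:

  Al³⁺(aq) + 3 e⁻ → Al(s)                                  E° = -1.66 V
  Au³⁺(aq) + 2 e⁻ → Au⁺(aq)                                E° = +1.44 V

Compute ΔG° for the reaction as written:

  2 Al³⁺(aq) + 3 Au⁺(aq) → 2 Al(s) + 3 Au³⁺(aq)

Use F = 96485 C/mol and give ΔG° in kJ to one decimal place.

As written, Al³⁺/Al is reduced (cathode) and Au³⁺/Au⁺ is oxidised (anode), so E°cell = (-1.66) − (+1.44) = -3.10 V.
Balancing electrons gives n = 6.
ΔG° = −nFE° = −(6)(96485)(-3.10) = 1,794,621 J = +1794.6 kJ.

+1794.6 kJ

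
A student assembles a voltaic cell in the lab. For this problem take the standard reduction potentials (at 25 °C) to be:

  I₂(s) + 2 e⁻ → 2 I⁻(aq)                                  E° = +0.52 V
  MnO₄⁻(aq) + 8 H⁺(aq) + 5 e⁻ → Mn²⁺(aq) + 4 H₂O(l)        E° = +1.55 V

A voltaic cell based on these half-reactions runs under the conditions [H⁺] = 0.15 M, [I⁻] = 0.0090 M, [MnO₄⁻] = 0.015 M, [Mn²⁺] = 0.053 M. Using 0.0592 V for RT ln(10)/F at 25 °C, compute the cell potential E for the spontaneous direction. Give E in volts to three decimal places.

MnO₄⁻/Mn²⁺ is the cathode (higher E°), I₂/I⁻ the anode: E°cell = +1.55 − (+0.52) = +1.03 V, n = 10.
Overall: 2 MnO₄⁻(aq) + 16 H⁺(aq) + 10 I⁻(aq) → 2 Mn²⁺(aq) + 8 H₂O(l) + 5 I₂(s)
Q = [Mn²⁺]^2 / ([MnO₄⁻]^2·[H⁺]^16·[I⁻]^10); log Q = 34.736.
E = E° − (0.0592/n) log Q = +1.03 − (0.0592/10)(34.736) = +0.824 V.

+0.824 V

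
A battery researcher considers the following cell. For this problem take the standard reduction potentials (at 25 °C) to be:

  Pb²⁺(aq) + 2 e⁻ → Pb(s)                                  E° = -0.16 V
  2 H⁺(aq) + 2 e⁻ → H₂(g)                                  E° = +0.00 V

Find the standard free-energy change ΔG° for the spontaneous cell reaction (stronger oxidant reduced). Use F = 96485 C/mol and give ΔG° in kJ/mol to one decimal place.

H⁺/H₂ (E° = +0.00 V) is the cathode; Pb²⁺/Pb (E° = -0.16 V) is the anode, so E°cell = +0.16 V.
Balancing electrons gives n = 2 (lcm of 2 and 2).
ΔG° = −nFE° = −(2)(96485)(+0.16) = -30,875 J = -30.9 kJ/mol.

-30.9 kJ/mol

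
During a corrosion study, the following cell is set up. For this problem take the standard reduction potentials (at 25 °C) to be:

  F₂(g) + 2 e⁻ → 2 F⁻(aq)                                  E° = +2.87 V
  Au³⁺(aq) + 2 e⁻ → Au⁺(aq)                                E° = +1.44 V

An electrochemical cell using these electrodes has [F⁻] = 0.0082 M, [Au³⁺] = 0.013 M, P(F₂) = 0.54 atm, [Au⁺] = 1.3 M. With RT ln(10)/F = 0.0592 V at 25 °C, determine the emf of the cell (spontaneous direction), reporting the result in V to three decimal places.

+1.605 V

F₂/F⁻ is the cathode (higher E°), Au³⁺/Au⁺ the anode: E°cell = +2.87 − (+1.44) = +1.43 V, n = 2.
Overall: F₂(g) + Au⁺(aq) → 2 F⁻(aq) + Au³⁺(aq)
Q = [F⁻]^2·[Au³⁺] / (P(F₂)·[Au⁺]); log Q = -5.905.
E = E° − (0.0592/n) log Q = +1.43 − (0.0592/2)(-5.905) = +1.605 V.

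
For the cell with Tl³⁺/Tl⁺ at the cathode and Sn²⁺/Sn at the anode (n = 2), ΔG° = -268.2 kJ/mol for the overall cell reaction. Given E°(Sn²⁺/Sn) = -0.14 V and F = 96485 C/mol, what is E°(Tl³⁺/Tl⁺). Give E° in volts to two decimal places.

+1.25 V

E°cell = −ΔG°/(nF) = −(-268.2×10³)/((2)(96485)) = +1.390 V.
Since Tl³⁺/Tl⁺ is the cathode and Sn²⁺/Sn the anode, E°cell = E°(Tl³⁺/Tl⁺) − E°(Sn²⁺/Sn).
So E°(Tl³⁺/Tl⁺) = E°cell + E°(Sn²⁺/Sn) = +1.390 + (-0.14) = +1.25 V.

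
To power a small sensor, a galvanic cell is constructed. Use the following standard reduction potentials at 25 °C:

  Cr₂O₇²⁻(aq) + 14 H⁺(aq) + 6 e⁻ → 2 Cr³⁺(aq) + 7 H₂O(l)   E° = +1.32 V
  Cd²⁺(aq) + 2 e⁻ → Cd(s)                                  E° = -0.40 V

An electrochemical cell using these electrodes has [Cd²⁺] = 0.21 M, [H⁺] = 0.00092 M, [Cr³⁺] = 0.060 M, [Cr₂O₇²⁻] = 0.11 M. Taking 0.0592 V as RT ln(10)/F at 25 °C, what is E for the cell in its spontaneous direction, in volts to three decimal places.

Cr₂O₇²⁻/Cr³⁺ is the cathode (higher E°), Cd²⁺/Cd the anode: E°cell = +1.32 − (-0.40) = +1.72 V, n = 6.
Overall: Cr₂O₇²⁻(aq) + 14 H⁺(aq) + 3 Cd(s) → 2 Cr³⁺(aq) + 7 H₂O(l) + 3 Cd²⁺(aq)
Q = [Cr³⁺]^2·[Cd²⁺]^3 / ([Cr₂O₇²⁻]·[H⁺]^14); log Q = 38.989.
E = E° − (0.0592/n) log Q = +1.72 − (0.0592/6)(38.989) = +1.335 V.

+1.335 V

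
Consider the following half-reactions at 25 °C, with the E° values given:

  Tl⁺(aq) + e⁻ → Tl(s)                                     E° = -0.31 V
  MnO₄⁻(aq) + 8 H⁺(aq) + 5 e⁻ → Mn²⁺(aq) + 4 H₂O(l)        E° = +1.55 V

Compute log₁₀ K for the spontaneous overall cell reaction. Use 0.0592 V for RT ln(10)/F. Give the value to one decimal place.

157.1

Cathode: MnO₄⁻/Mn²⁺; anode: Tl⁺/Tl. E°cell = +1.86 V, n = 5.
log K = nE°cell / 0.0592 = (5)(+1.86) / 0.0592 = 157.1.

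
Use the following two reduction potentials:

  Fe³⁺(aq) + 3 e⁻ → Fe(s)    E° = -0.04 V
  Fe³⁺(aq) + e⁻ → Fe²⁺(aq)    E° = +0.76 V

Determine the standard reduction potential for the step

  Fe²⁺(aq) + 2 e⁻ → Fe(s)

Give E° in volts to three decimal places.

-0.440 V

Sequential free energies add, so n₃E°₃ = n₁E°₁ + n₂E°₂.
With n₃ = 3, and the known step contributing 1×(+0.76) V, the unknown satisfies 2·E° = 3×(-0.04) − 1×(+0.76) = -0.880.
E° = -0.880 / 2 = -0.440 V.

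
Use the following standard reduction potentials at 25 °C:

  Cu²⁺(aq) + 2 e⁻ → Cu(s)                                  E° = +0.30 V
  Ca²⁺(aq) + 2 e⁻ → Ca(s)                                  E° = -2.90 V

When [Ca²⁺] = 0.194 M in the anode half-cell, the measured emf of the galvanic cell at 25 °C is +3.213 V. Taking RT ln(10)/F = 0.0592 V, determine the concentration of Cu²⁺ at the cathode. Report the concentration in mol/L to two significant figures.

0.53 M

Cu²⁺/Cu is the cathode, Ca²⁺/Ca the anode: E°cell = +3.20 V, n = 2.
Overall reaction: Cu²⁺(aq) + Ca(s) → Cu(s) + Ca²⁺(aq); Q = [Ca²⁺]^1/[Cu²⁺]^1.
From E = E° − (0.0592/n) log Q: log Q = (E° − E)·n/0.0592 = (+3.20 − (+3.213))·2/0.0592 = -0.4392.
So 1·log[Cu²⁺] = 1·log(0.194) − log Q = -0.7122 − (-0.4392) = -0.2730; [Cu²⁺] = 10^(-0.2730) ≈ 0.53 M.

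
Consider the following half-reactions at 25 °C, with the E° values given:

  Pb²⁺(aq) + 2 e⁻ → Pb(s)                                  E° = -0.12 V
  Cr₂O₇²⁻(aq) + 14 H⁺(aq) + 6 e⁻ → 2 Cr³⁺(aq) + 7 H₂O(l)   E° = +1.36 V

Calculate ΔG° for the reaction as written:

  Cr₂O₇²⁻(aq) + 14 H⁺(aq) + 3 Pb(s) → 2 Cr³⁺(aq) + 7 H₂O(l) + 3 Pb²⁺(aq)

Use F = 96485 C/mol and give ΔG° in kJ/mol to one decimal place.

As written, Cr₂O₇²⁻/Cr³⁺ is reduced (cathode) and Pb²⁺/Pb is oxidised (anode), so E°cell = (+1.36) − (-0.12) = +1.48 V.
Balancing electrons gives n = 6.
ΔG° = −nFE° = −(6)(96485)(+1.48) = -856,787 J = -856.8 kJ/mol.

-856.8 kJ/mol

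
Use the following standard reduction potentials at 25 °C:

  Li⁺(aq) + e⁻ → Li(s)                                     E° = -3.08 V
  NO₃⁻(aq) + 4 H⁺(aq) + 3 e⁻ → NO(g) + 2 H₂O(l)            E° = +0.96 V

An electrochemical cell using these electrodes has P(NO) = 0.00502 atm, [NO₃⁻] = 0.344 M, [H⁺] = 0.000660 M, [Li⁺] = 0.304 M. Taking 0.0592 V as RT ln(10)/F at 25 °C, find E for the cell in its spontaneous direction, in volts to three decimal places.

+3.856 V

NO₃⁻/NO is the cathode (higher E°), Li⁺/Li the anode: E°cell = +0.96 − (-3.08) = +4.04 V, n = 3.
Overall: NO₃⁻(aq) + 4 H⁺(aq) + 3 Li(s) → NO(g) + 2 H₂O(l) + 3 Li⁺(aq)
Q = P(NO)·[Li⁺]^3 / ([NO₃⁻]·[H⁺]^4); log Q = 9.335.
E = E° − (0.0592/n) log Q = +4.04 − (0.0592/3)(9.335) = +3.856 V.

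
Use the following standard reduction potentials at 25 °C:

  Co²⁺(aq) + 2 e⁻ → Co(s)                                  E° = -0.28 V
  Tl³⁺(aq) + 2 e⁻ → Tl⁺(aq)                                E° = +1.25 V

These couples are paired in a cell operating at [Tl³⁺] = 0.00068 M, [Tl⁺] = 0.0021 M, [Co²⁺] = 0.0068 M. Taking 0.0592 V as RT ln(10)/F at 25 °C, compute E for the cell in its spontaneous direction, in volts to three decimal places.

Tl³⁺/Tl⁺ is the cathode (higher E°), Co²⁺/Co the anode: E°cell = +1.25 − (-0.28) = +1.53 V, n = 2.
Overall: Tl³⁺(aq) + Co(s) → Tl⁺(aq) + Co²⁺(aq)
Q = [Tl⁺]·[Co²⁺] / ([Tl³⁺]); log Q = -1.678.
E = E° − (0.0592/n) log Q = +1.53 − (0.0592/2)(-1.678) = +1.580 V.

+1.580 V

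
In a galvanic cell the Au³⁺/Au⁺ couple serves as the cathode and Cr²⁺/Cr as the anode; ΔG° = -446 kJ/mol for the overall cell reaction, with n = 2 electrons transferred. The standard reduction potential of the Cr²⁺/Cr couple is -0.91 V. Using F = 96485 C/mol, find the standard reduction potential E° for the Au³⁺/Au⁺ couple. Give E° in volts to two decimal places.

+1.40 V

E°cell = −ΔG°/(nF) = −(-446×10³)/((2)(96485)) = +2.311 V.
Since Au³⁺/Au⁺ is the cathode and Cr²⁺/Cr the anode, E°cell = E°(Au³⁺/Au⁺) − E°(Cr²⁺/Cr).
So E°(Au³⁺/Au⁺) = E°cell + E°(Cr²⁺/Cr) = +2.311 + (-0.91) = +1.40 V.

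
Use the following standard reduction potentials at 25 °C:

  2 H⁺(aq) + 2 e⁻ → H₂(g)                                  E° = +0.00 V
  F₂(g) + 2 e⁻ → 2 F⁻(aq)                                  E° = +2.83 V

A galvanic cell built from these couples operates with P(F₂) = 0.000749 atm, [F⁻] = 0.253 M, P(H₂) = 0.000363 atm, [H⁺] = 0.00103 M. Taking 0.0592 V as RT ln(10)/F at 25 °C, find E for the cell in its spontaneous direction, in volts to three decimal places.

F₂/F⁻ is the cathode (higher E°), H⁺/H₂ the anode: E°cell = +2.83 − (+0.00) = +2.83 V, n = 2.
Overall: F₂(g) + H₂(g) → 2 F⁻(aq) + 2 H⁺(aq)
Q = [F⁻]^2·[H⁺]^2 / (P(F₂)·P(H₂)); log Q = -0.602.
E = E° − (0.0592/n) log Q = +2.83 − (0.0592/2)(-0.602) = +2.848 V.

+2.848 V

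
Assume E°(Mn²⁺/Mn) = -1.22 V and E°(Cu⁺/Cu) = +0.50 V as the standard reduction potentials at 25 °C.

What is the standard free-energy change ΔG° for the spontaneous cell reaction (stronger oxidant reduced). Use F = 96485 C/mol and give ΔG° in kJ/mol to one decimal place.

Cu⁺/Cu (E° = +0.50 V) is the cathode; Mn²⁺/Mn (E° = -1.22 V) is the anode, so E°cell = +1.72 V.
Balancing electrons gives n = 2 (lcm of 1 and 2).
ΔG° = −nFE° = −(2)(96485)(+1.72) = -331,908 J = -331.9 kJ/mol.

-331.9 kJ/mol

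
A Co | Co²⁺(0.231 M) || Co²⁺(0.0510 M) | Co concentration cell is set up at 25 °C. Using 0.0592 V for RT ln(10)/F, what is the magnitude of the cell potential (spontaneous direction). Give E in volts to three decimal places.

For a concentration cell E°cell = 0. The 0.231 M side is the cathode (reduction is favoured where [Co²⁺] is higher).
With n = 2, E = −(0.0592/2) log([Co²⁺]ₐₙ/[Co²⁺]꜀ₐₜ) = −(0.0592/2) log(0.051/0.231) = −(0.0592/2)(-0.656) = +0.019 V.

+0.019 V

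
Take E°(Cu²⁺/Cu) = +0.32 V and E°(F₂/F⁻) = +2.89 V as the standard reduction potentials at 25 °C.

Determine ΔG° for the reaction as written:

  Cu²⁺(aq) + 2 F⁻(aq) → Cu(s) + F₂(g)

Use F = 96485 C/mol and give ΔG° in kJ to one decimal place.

As written, Cu²⁺/Cu is reduced (cathode) and F₂/F⁻ is oxidised (anode), so E°cell = (+0.32) − (+2.89) = -2.57 V.
Balancing electrons gives n = 2.
ΔG° = −nFE° = −(2)(96485)(-2.57) = 495,933 J = +495.9 kJ.

+495.9 kJ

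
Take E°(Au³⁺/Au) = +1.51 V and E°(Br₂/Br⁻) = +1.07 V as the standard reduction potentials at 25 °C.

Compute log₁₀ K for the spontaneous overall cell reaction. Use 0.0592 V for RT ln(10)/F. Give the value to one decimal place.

44.6

Cathode: Au³⁺/Au; anode: Br₂/Br⁻. E°cell = +0.44 V, n = 6.
log K = nE°cell / 0.0592 = (6)(+0.44) / 0.0592 = 44.6.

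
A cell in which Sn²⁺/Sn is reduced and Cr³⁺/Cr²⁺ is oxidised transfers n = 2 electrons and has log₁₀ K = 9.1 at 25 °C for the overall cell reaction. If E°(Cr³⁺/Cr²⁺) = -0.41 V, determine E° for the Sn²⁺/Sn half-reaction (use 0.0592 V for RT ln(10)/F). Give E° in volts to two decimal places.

E°cell = (0.0592/n)·log K = (0.0592/2)(9.1) = +0.269 V.
Since Sn²⁺/Sn is the cathode and Cr³⁺/Cr²⁺ the anode, E°cell = E°(Sn²⁺/Sn) − E°(Cr³⁺/Cr²⁺).
So E°(Sn²⁺/Sn) = E°cell + E°(Cr³⁺/Cr²⁺) = +0.269 + (-0.41) = -0.14 V.

-0.14 V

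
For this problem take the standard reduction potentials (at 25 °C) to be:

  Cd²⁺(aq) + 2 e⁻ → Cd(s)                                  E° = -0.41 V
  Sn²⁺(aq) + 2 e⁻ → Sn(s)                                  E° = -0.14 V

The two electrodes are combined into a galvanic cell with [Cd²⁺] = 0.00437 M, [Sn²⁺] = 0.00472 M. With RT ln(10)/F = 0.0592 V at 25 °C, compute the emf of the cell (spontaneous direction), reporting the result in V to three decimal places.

Sn²⁺/Sn is the cathode (higher E°), Cd²⁺/Cd the anode: E°cell = -0.14 − (-0.41) = +0.27 V, n = 2.
Overall: Sn²⁺(aq) + Cd(s) → Sn(s) + Cd²⁺(aq)
Q = [Cd²⁺] / ([Sn²⁺]); log Q = -0.033.
E = E° − (0.0592/n) log Q = +0.27 − (0.0592/2)(-0.033) = +0.271 V.

+0.271 V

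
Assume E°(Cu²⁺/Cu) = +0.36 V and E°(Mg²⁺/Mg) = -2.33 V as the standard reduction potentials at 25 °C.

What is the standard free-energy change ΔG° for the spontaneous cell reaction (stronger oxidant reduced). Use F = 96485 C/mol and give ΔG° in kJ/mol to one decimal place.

Cu²⁺/Cu (E° = +0.36 V) is the cathode; Mg²⁺/Mg (E° = -2.33 V) is the anode, so E°cell = +2.69 V.
Balancing electrons gives n = 2 (lcm of 2 and 2).
ΔG° = −nFE° = −(2)(96485)(+2.69) = -519,089 J = -519.1 kJ/mol.

-519.1 kJ/mol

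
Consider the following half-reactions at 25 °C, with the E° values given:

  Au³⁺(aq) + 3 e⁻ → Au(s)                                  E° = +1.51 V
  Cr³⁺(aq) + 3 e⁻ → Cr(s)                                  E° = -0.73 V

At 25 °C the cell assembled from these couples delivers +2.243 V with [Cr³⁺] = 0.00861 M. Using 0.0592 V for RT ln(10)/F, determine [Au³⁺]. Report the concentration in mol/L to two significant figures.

Au³⁺/Au is the cathode, Cr³⁺/Cr the anode: E°cell = +2.24 V, n = 3.
Overall reaction: Au³⁺(aq) + Cr(s) → Au(s) + Cr³⁺(aq); Q = [Cr³⁺]^1/[Au³⁺]^1.
From E = E° − (0.0592/n) log Q: log Q = (E° − E)·n/0.0592 = (+2.24 − (+2.243))·3/0.0592 = -0.1520.
So 1·log[Au³⁺] = 1·log(0.00861) − log Q = -2.0650 − (-0.1520) = -1.9130; [Au³⁺] = 10^(-1.9130) ≈ 0.012 M.

0.012 M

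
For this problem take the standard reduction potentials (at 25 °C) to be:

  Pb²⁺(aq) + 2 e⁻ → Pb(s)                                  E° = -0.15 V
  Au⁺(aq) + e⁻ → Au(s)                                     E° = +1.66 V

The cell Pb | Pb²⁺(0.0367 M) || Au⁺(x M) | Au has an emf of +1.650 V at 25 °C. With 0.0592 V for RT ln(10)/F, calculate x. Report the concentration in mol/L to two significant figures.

0.00038 M

Au⁺/Au is the cathode, Pb²⁺/Pb the anode: E°cell = +1.81 V, n = 2.
Overall reaction: 2 Au⁺(aq) + Pb(s) → 2 Au(s) + Pb²⁺(aq); Q = [Pb²⁺]^1/[Au⁺]^2.
From E = E° − (0.0592/n) log Q: log Q = (E° − E)·n/0.0592 = (+1.81 − (+1.650))·2/0.0592 = 5.4054.
So 2·log[Au⁺] = 1·log(0.0367) − log Q = -1.4353 − (5.4054) = -6.8407; log[Au⁺] = -6.8407 / 2 = -3.4204; [Au⁺] = 10^(-3.4204) ≈ 0.00038 M.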